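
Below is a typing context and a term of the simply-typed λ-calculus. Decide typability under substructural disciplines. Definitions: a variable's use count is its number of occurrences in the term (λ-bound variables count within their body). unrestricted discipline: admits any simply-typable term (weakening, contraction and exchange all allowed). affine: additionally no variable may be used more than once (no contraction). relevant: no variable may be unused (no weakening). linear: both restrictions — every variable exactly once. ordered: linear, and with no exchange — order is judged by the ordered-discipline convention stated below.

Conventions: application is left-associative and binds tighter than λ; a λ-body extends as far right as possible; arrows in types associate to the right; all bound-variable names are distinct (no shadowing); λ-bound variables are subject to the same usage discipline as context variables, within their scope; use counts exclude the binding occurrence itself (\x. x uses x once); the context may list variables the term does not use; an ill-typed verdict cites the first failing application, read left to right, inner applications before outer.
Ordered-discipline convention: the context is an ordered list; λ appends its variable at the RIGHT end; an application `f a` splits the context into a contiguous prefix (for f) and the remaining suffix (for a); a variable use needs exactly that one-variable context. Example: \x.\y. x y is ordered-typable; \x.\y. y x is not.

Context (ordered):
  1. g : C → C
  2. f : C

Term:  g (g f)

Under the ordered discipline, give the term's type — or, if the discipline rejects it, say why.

not well-typed under ordered — needs contraction — g ×2
counts: g: 2, f: 1
uses in reading order: g, g, f
typing: the term checks, with type C
summary: ordered ✗, linear ✗, affine ✗, relevant ✓, unrestricted ✓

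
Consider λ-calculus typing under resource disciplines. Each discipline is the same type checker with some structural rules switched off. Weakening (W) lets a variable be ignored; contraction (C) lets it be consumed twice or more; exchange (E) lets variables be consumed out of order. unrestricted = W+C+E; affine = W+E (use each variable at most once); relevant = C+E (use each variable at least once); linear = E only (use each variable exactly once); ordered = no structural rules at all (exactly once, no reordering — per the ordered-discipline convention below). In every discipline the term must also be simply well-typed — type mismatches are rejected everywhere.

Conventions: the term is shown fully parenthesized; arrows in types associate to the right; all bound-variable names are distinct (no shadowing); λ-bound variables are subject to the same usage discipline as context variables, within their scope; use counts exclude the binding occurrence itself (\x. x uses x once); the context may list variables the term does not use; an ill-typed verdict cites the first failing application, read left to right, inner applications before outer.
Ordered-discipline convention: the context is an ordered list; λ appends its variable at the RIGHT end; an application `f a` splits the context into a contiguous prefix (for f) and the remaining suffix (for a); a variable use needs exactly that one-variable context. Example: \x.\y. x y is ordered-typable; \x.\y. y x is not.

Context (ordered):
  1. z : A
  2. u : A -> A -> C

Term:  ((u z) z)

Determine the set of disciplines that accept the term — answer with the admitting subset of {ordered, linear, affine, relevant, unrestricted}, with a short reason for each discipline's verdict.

accepted by: relevant, unrestricted
usage: z: 2×, u: 1×
uses in reading order: u, z, z
typing: ✓ — C
ordered: ✗ — needs contraction — z ×2
linear: ✗ — needs contraction — z ×2
affine: ✗ — needs contraction — z ×2
relevant: ✓ — none of z, u goes unused
unrestricted: ✓ — simply typable at C; W, C, E all held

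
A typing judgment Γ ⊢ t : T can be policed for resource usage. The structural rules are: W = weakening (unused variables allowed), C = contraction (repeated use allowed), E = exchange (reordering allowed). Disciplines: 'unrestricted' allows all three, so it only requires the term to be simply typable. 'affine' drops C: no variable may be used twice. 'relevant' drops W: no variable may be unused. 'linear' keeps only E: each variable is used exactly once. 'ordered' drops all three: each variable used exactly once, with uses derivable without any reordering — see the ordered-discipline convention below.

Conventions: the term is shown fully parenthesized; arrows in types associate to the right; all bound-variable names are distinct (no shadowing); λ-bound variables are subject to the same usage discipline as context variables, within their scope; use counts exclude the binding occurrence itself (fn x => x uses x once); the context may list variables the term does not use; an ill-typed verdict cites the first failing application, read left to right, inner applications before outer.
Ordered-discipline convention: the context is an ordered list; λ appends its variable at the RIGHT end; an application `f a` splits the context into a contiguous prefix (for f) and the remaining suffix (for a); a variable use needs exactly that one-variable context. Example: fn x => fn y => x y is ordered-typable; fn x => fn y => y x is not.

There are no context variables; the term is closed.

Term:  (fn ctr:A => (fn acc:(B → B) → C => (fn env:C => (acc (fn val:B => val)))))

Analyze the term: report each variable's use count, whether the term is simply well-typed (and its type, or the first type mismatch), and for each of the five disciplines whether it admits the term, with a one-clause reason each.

variable uses: ctr (bound): 0, acc (bound): 1, env (bound): 0, val (bound): 1
order of uses: acc, val
typing: well-typed — term : A → ((B → B) → C) → C → C
ordered ✗ (unused: ctr, env — weakening required)
linear ✗ (unused: ctr, env — weakening required)
affine ✓ (none of ctr, acc, env, val used more than once)
relevant ✗ (unused: ctr, env — weakening required)
unrestricted ✓ (typability at A → ((B → B) → C) → C → C is all that's needed)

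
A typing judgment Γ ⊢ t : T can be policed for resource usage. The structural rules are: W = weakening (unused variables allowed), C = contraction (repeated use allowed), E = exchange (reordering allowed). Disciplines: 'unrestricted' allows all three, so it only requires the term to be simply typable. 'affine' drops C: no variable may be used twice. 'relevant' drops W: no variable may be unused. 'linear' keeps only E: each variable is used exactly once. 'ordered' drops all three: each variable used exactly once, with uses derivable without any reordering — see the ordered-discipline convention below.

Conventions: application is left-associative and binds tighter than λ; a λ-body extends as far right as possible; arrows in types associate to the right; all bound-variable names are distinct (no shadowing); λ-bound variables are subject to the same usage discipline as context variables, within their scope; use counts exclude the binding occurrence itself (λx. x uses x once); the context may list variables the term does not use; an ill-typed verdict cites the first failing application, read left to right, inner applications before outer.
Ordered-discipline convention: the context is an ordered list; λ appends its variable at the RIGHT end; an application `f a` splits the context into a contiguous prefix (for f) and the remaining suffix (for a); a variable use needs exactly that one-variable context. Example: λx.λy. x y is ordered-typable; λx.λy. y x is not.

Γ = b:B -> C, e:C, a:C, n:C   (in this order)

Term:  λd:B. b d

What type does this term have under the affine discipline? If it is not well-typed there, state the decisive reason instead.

term : B -> C
counts: b=1; e=0; a=0; n=0; d (bound)=1
use order (left to right): b, d
typing: the term checks, with type B -> C
across the five disciplines: ordered ✗ · linear ✗ · affine ✓ · relevant ✗ · unrestricted ✓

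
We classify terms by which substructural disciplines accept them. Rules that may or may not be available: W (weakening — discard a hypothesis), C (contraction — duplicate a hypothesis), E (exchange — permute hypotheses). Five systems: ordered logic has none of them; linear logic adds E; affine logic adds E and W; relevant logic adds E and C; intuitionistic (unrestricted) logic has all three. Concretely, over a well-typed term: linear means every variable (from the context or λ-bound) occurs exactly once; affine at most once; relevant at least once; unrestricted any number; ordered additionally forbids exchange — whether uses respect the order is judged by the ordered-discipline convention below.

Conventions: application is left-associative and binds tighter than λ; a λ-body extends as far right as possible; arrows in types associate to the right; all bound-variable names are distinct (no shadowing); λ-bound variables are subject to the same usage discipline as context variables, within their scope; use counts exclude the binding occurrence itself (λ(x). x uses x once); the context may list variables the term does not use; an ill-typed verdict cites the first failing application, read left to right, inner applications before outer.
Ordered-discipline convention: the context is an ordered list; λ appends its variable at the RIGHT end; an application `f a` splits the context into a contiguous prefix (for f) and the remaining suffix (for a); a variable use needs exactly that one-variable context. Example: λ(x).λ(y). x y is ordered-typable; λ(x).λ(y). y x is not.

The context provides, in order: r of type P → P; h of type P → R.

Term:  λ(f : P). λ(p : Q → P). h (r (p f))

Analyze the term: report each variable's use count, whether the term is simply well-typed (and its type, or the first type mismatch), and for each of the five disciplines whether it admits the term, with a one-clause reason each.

counts: r: 1×, h: 1×, f (λ-bound): 1×, p (λ-bound): 1×
uses in reading order: h, r, p, f
typing: ill-typed: a function awaiting Q gets P
ordered ✗ (not simply typable)
linear ✗ (fails simple typing)
affine ✗ (a type mismatch blocks all five)
relevant ✗ (the type mismatch rejects it)
unrestricted ✗ (not simply typable)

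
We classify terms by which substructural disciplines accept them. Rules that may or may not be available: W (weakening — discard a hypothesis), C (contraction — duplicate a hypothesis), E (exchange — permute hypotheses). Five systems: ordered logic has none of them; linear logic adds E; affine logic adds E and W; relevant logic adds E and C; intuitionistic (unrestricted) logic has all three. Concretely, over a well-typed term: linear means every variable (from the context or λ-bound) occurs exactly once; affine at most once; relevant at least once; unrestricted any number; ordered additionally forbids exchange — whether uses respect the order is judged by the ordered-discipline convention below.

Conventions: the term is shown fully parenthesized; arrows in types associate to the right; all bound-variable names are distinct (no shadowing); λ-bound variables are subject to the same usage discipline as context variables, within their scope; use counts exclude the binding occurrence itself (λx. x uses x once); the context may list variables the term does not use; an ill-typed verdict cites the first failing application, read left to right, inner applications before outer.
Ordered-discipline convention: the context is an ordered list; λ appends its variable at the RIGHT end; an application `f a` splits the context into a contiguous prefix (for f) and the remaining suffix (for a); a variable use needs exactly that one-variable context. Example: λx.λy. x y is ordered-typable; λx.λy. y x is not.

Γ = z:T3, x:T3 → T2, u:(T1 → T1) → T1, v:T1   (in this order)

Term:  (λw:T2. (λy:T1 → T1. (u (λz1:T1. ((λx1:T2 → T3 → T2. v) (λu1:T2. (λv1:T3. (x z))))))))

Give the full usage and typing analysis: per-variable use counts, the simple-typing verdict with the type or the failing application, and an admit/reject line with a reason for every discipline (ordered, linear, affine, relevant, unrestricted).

counts: z ×1, x ×1, u ×1, v ×1, w [bound] ×0, y [bound] ×0, z1 [bound] ×0, x1 [bound] ×0, u1 [bound] ×0, v1 [bound] ×0
order of uses: u, v, x, z
typing: well-typed — term : T2 → (T1 → T1) → T1
ordered: ✗ — unused: w, y, z1, x1, u1, v1 — weakening required
linear: ✗ — unused: w, y, z1, x1, u1, v1 — weakening required
affine: ✓ — z, x, u, v, w, y, z1, x1, u1, v1: no repeats, contraction unneeded
relevant: ✗ — unused: w, y, z1, x1, u1, v1 — weakening required
unrestricted: ✓ — simply typable at T2 → (T1 → T1) → T1; W, C, E all held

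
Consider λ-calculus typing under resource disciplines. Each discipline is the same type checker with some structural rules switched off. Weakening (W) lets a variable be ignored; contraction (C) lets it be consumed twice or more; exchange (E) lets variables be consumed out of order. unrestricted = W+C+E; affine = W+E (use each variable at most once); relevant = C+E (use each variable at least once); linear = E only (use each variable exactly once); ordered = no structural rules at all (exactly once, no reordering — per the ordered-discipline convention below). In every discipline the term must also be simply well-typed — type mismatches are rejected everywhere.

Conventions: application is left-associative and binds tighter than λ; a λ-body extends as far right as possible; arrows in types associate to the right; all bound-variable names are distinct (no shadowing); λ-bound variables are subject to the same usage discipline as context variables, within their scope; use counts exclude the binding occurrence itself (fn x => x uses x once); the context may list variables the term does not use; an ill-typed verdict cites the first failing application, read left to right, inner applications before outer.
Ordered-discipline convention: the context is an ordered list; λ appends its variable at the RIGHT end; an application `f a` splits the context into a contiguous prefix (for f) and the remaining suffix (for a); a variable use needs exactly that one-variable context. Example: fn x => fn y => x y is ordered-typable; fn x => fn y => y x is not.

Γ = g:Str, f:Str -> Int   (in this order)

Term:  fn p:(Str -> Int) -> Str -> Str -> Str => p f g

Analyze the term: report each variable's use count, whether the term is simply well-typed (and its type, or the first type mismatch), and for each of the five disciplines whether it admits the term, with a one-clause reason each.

use counts: g=1; f=1; p (λ-bound)=1
uses in reading order: p, f, g
typing: the term checks, with type ((Str -> Int) -> Str -> Str -> Str) -> Str -> Str
ordered: ✗ — use order p, f, g needs exchange
linear: ✓ — each of g, f, p used exactly once
affine: ✓ — at most one use each (g, f, p)
relevant: ✓ — g, f, p: all used, weakening unneeded
unrestricted: ✓ — well-typed at ((Str -> Int) -> Str -> Str -> Str) -> Str -> Str; no restrictions here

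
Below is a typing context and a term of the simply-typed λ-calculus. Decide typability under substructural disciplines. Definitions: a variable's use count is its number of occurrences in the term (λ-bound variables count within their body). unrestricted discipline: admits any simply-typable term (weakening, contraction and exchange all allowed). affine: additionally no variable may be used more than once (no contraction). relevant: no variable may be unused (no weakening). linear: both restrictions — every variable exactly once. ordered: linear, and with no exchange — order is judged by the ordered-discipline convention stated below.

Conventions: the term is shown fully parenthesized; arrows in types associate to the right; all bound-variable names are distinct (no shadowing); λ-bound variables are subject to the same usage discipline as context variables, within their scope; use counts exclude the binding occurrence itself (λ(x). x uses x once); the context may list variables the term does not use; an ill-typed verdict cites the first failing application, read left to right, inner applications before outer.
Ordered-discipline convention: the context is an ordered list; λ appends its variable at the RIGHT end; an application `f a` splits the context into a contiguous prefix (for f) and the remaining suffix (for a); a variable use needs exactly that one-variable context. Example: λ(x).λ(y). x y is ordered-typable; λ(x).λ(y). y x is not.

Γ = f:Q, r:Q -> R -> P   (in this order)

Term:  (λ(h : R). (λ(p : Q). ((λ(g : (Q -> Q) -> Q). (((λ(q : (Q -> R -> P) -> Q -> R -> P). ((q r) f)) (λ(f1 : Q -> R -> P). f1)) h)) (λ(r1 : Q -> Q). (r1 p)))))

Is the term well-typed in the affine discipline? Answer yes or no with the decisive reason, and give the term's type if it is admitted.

yes — f, r, h, p, g, q, f1, r1: no repeats, contraction unneeded; term : R -> Q -> P
variable uses: f: 1, r: 1, h [bound]: 1, p [bound]: 1, g [bound]: 0, q [bound]: 1, f1 [bound]: 1, r1 [bound]: 1
order of uses: q, r, f, f1, h, r1, p
typing: well-typed at R -> Q -> P
summary: ordered ✗; linear ✗; affine ✓; relevant ✗; unrestricted ✓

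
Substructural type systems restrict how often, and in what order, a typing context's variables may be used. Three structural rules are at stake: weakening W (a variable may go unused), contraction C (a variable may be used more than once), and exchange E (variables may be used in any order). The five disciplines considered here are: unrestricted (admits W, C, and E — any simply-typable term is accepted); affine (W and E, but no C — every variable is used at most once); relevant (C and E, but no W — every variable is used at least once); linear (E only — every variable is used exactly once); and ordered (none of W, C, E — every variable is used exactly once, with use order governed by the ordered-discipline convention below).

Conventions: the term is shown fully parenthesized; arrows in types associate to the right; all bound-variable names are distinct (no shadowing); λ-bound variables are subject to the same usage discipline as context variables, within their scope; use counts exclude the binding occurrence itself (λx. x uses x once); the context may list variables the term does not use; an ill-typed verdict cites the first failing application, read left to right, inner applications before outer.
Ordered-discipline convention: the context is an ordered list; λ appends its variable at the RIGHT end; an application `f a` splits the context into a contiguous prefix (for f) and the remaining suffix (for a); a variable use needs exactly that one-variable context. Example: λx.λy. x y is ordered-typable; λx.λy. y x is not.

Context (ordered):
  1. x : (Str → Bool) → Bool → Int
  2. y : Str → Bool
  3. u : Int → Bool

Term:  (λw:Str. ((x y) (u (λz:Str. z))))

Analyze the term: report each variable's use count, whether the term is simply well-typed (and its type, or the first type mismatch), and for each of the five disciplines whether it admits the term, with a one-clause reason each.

use counts: x: 1×; y: 1×; u: 1×; w (bound): 0×; z (bound): 1×
left-to-right use order: x, y, u, z
typing: ill-typed: an argument Str → Str mismatches the expected Int
ordered: ✗, not simply typable
linear: ✗, fails simple typing
affine: ✗, a type mismatch blocks all five
relevant: ✗, the type mismatch rejects it
unrestricted: ✗, not simply typable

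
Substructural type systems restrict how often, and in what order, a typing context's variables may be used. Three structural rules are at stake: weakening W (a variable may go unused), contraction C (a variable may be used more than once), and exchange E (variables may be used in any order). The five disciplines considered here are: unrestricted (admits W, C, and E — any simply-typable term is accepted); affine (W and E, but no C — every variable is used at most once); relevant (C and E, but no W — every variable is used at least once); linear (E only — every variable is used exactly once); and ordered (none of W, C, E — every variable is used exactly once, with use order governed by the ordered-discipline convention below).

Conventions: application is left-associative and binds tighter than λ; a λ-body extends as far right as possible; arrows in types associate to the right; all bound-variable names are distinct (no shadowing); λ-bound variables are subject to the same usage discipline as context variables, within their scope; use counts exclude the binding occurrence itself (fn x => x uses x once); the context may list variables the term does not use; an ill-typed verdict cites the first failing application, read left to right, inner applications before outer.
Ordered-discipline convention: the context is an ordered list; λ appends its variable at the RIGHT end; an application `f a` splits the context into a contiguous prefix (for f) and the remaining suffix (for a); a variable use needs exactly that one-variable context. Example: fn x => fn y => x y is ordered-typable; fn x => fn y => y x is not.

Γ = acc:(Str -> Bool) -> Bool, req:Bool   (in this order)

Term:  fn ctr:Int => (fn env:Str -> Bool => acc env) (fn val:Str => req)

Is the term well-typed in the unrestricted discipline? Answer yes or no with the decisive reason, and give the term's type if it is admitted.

yes — well-typed at Int -> Bool; no restrictions here; term : Int -> Bool
counts: acc ×1; req ×1; ctr (bound) ×0; env (bound) ×1; val (bound) ×0
use order (left to right): acc, env, req
typing: ✓ — Int -> Bool
across the five disciplines: ordered ✗ · linear ✗ · affine ✓ · relevant ✗ · unrestricted ✓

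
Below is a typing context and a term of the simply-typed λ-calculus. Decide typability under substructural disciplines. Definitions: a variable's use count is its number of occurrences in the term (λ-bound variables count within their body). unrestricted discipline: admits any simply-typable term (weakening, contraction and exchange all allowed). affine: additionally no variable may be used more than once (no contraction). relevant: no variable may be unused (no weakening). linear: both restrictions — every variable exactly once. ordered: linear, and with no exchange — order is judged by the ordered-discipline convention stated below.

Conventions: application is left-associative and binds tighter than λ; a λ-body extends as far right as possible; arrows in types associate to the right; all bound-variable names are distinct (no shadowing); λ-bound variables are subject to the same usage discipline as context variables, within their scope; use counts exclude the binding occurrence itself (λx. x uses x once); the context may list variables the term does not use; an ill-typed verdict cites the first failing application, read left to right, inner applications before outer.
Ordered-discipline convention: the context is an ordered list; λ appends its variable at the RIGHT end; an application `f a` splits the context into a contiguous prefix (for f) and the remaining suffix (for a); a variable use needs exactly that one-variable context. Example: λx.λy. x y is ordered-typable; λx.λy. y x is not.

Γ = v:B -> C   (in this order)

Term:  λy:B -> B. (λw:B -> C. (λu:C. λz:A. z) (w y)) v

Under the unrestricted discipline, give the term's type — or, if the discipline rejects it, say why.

not well-typed under unrestricted — a type mismatch blocks all five
usage: v: 1, y (bound): 1, w (bound): 1, u (bound): 0, z (bound): 1
uses in reading order: z, w, y, v
typing: ill-typed: an argument B -> B mismatches the expected B
summary: ordered ✗, linear ✗, affine ✗, relevant ✗, unrestricted ✗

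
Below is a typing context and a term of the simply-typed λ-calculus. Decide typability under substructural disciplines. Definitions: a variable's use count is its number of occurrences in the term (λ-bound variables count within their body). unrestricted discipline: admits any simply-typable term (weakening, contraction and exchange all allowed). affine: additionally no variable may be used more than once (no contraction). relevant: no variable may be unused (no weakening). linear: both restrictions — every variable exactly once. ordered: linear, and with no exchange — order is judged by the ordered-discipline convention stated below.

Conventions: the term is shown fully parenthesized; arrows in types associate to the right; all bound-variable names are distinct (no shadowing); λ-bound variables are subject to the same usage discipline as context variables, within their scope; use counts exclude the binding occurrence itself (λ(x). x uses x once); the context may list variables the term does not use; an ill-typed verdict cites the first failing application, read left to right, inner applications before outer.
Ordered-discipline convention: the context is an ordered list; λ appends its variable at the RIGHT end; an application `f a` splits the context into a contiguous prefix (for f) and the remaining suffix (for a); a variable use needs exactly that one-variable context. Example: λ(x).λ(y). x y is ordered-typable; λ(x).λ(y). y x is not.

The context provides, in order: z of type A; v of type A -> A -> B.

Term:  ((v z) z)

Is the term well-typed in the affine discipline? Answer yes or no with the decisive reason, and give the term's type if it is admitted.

no — needs contraction — z ×2
usage: z=2; v=1
use order (left to right): v, z, z
typing: well-typed — term : B
summary: ordered ✗, linear ✗, affine ✗, relevant ✓, unrestricted ✓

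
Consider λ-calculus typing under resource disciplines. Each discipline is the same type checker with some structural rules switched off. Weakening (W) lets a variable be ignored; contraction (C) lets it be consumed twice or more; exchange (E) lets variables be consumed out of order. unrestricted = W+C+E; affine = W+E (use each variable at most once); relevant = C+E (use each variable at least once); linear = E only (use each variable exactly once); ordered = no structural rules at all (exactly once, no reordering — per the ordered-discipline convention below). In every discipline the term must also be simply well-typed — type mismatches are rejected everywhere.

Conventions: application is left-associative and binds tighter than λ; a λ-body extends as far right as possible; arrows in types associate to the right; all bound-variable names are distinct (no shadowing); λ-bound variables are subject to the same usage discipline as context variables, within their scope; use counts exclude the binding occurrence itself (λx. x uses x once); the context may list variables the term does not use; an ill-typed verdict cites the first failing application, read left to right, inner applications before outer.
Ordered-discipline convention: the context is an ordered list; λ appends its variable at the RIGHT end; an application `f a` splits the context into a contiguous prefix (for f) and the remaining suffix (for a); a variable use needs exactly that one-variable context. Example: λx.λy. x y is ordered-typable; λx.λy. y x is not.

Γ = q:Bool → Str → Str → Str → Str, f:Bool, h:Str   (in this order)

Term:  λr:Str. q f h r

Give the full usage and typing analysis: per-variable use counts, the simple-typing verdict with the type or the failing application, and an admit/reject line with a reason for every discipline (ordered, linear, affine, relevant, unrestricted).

use counts: q=1; f=1; h=1; r (λ-bound)=1
left-to-right use order: q, f, h, r
typing: well-typed at Str → Str → Str
ordered: ✓ — q, f, h, r once each; derivable with no W/C/E
linear: ✓ — each of q, f, h, r used exactly once
affine: ✓ — at most one use each (q, f, h, r)
relevant: ✓ — q, f, h, r: all used, weakening unneeded
unrestricted: ✓ — type-checks (Str → Str → Str) and nothing is barred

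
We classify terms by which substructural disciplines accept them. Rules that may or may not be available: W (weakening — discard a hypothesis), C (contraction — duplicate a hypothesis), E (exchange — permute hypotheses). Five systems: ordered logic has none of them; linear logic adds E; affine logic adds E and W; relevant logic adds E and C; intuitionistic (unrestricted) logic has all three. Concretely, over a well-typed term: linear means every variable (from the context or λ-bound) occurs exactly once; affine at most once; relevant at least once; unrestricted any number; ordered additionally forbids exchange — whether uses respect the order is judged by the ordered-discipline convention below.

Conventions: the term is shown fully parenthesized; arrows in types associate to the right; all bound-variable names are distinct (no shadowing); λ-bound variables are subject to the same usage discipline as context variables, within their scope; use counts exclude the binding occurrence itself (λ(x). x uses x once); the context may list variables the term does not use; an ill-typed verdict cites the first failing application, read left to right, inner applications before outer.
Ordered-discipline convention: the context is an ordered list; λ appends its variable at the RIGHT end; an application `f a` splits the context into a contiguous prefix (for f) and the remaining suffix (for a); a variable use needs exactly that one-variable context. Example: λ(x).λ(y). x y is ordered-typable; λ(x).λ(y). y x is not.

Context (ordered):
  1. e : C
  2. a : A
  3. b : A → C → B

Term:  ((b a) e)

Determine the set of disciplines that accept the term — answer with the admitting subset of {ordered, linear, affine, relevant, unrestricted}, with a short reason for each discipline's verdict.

admitted in: linear, affine, relevant, unrestricted
usage: e: 1; a: 1; b: 1
order of uses: b, a, e
typing: well-typed — term : B
ordered ✗ (no contiguous prefix/suffix split fits b, a, e)
linear ✓ (single use per variable (e, a, b))
affine ✓ (at most one use each (e, a, b))
relevant ✓ (every one of e, a, b appears)
unrestricted ✓ (simply typable at B; W, C, E all held)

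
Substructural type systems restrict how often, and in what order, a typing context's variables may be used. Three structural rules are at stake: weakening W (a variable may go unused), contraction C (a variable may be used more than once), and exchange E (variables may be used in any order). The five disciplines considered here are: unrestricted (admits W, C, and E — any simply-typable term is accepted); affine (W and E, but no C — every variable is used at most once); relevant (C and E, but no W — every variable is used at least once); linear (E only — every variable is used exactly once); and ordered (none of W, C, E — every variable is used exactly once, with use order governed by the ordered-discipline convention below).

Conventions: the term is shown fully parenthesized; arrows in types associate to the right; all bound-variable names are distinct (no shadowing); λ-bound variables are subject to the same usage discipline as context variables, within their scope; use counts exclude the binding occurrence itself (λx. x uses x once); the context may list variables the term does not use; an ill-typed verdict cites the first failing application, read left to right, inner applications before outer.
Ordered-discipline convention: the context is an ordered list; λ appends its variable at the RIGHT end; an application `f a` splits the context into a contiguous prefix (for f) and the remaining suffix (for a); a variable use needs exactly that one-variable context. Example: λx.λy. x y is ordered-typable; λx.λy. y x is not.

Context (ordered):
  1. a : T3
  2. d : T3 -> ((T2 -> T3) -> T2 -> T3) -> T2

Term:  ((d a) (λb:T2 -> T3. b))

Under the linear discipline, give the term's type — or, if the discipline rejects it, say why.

term : T2
variable uses: a: 1; d: 1; b [bound]: 1
uses in reading order: d, a, b
typing: the term checks, with type T2
per-discipline verdicts: ordered ✗, linear ✓, affine ✓, relevant ✓, unrestricted ✓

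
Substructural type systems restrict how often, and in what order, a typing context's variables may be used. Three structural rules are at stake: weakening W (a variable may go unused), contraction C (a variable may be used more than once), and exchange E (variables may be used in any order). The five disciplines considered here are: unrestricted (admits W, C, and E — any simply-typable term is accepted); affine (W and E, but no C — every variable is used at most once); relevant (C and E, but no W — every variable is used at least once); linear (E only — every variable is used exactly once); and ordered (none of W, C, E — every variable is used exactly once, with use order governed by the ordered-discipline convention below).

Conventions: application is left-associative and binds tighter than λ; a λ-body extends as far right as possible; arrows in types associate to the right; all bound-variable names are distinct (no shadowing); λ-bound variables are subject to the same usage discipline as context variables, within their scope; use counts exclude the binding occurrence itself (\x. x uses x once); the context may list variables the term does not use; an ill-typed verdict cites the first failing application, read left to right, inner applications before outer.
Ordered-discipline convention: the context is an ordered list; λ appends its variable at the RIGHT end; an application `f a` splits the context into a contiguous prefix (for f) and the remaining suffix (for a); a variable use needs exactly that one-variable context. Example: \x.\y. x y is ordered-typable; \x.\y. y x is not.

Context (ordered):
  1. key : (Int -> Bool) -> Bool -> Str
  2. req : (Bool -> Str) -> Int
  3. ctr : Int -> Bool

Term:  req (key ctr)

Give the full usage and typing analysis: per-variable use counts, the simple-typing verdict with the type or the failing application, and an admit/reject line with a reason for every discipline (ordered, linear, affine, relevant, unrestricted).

variable uses: key=1; req=1; ctr=1
left-to-right use order: req, key, ctr
typing: well-typed — term : Int
ordered: ✗, no contiguous prefix/suffix split fits req, key, ctr
linear: ✓, single use per variable (key, req, ctr)
affine: ✓, key, req, ctr: no repeats, contraction unneeded
relevant: ✓, key, req, ctr: all used, weakening unneeded
unrestricted: ✓, simply typable at Int; W, C, E all held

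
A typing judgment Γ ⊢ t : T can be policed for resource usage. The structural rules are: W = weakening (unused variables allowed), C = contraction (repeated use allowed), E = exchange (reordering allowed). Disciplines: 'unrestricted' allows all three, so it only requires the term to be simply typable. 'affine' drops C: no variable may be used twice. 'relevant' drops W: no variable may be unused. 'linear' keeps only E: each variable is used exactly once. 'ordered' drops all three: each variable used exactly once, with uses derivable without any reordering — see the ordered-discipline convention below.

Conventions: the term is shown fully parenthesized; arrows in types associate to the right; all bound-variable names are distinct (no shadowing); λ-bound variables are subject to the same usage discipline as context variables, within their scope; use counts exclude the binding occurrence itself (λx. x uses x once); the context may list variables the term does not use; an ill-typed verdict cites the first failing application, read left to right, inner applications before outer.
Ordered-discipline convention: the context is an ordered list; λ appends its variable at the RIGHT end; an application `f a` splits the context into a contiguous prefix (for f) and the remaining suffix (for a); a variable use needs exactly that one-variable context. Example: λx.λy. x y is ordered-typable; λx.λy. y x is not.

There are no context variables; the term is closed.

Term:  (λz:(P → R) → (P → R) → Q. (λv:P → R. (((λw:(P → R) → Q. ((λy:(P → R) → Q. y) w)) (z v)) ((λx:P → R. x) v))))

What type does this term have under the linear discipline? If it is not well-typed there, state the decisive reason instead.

not well-typed under linear — needs contraction — v ×2
counts: z (bound): 1×; v (bound): 2×; w (bound): 1×; y (bound): 1×; x (bound): 1×
left-to-right use order: y, w, z, v, x, v
typing: well-typed at ((P → R) → (P → R) → Q) → (P → R) → Q
summary: ordered ✗ | linear ✗ | affine ✗ | relevant ✓ | unrestricted ✓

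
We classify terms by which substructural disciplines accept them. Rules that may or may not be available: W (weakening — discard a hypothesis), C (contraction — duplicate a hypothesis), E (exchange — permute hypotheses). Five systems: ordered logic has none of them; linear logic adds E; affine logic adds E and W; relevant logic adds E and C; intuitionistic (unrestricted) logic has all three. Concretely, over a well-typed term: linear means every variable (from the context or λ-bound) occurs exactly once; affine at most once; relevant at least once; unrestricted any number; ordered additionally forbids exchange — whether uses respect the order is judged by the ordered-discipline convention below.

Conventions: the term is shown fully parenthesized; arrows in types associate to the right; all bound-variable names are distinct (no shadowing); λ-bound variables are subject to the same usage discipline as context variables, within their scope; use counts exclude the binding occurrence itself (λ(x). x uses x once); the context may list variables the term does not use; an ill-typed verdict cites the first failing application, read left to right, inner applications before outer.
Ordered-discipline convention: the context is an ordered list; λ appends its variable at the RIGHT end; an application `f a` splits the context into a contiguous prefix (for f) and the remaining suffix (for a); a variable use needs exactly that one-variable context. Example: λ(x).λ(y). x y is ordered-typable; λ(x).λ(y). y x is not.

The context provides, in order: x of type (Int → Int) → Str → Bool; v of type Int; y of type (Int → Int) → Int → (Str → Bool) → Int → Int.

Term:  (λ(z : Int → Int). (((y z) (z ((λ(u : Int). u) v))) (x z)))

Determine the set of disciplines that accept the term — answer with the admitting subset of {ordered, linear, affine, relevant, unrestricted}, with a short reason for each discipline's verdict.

admitted by: relevant, unrestricted
variable uses: x: 1; v: 1; y: 1; z [bound]: 3; u [bound]: 1
order of uses: y, z, z, u, v, x, z
typing: ✓ — (Int → Int) → Int → Int
ordered ✗ (uses contraction: z ×3)
linear ✗ (uses contraction: z ×3)
affine ✗ (uses contraction: z ×3)
relevant ✓ (x, v, y, z, u: all used, weakening unneeded)
unrestricted ✓ (well-typed at (Int → Int) → Int → Int; no restrictions here)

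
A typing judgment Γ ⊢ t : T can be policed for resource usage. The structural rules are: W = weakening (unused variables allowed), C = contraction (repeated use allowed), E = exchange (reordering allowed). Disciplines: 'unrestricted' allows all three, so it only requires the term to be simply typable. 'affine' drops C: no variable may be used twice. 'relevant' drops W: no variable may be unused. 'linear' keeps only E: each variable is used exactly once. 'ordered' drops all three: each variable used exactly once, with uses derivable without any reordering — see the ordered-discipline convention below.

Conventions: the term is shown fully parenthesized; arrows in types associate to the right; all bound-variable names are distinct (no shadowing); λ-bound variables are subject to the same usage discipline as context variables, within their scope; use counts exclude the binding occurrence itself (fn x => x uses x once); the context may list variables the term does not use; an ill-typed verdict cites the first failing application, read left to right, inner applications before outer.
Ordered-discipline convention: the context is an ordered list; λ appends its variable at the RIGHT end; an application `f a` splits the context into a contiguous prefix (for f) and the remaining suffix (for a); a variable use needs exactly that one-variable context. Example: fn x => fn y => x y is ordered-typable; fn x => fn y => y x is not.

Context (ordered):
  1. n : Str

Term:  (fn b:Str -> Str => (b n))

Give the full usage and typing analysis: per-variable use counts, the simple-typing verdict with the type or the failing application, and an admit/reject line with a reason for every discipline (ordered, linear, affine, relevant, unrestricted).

counts: n: 1; b [bound]: 1
left-to-right use order: b, n
typing: well-typed — term : (Str -> Str) -> Str
ordered ✗ (use order b, n needs exchange)
linear ✓ (single use per variable (n, b))
affine ✓ (n, b: no repeats, contraction unneeded)
relevant ✓ (none of n, b goes unused)
unrestricted ✓ (typability at (Str -> Str) -> Str is all that's needed)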